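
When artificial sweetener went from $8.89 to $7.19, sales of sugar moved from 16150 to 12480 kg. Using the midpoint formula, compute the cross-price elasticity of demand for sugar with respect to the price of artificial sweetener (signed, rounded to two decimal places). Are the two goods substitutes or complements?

1.21; substitutes

%ΔQ_{sugar} = (12480 − 16150)/avg = -3670/14315 = -0.256374…
%ΔP_{artificial sweetener} = (7.19 − 8.89)/avg = -1.7/8.04 = -0.211442…
E_cross = (-3670/14315) / (-1.7/8.04) = 1.2125…
E_cross > 0 ⇒ the goods are substitutes.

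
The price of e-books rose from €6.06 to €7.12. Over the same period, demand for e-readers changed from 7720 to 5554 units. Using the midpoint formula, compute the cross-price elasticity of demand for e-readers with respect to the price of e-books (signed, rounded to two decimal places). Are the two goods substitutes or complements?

-2.03; complements

%ΔQ_{e-readers} = (5554 − 7720)/avg = -2166/6637 = -0.326352…
%ΔP_{e-books} = (7.12 − 6.06)/avg = 1.06/6.59 = 0.160849…
E_cross = (-2166/6637) / (1.06/6.59) = -2.0289…
E_cross < 0 ⇒ the goods are complements.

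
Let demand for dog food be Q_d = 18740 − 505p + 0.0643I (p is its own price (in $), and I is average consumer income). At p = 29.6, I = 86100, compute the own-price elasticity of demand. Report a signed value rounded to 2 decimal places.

-1.60

At the given values, Q_d = 18740 − 505(29.6) + 0.0643(86100) = 9328.23.
∂Q_d/∂p = −505.
E = (-505) × (29.6/9328.23) = -1.6024…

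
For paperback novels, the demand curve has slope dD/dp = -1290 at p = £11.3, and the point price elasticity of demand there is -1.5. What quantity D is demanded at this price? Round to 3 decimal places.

9718.000

Ed = (dD/dp)·(p/D) ⇒ D = (dD/dp)·p/Ed = (-1290)·11.3/(-1.5) = 9718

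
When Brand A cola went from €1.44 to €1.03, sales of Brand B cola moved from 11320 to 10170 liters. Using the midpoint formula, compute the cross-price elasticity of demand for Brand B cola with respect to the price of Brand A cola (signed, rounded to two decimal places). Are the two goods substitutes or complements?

%ΔQ_{Brand B cola} = (10170 − 11320)/avg = -1150/10745 = -0.107026…
%ΔP_{Brand A cola} = (1.03 − 1.44)/avg = -0.41/1.235 = -0.331983…
E_cross = (-1150/10745) / (-0.41/1.235) = 0.3223…
E_cross > 0 ⇒ the goods are substitutes.

0.32; substitutes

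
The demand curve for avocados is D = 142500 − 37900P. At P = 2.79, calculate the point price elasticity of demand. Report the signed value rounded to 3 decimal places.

-2.877

dD/dP = −37900. At P = 2.79, D = 142500 − 37900(2.79) = 36759.
Ed = (dD/dP)·(P/D) = −37900 × (2.79/36759) = -2.87660…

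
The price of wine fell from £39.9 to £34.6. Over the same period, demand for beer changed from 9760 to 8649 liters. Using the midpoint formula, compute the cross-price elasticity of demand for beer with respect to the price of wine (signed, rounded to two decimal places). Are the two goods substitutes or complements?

0.85; substitutes

%ΔQ_{beer} = (8649 − 9760)/avg = -1111/9204.5 = -0.120701…
%ΔP_{wine} = (34.6 − 39.9)/avg = -5.3/37.25 = -0.142281…
E_cross = (-1111/9204.5) / (-5.3/37.25) = 0.8483…
E_cross > 0 ⇒ the goods are substitutes.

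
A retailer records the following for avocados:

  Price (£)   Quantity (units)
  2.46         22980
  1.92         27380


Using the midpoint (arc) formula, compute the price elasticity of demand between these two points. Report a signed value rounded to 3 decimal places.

%ΔQ = (27380 − 22980) / [(22980 + 27380)/2] = 4400/25180 = 0.174741…
%ΔP = (1.92 − 2.46) / [(2.46 + 1.92)/2] = -0.54/2.19 = -0.246575…
Arc Ed = %ΔQ / %ΔP = (4400/25180) / (-0.54/2.19) = -0.70867…

-0.709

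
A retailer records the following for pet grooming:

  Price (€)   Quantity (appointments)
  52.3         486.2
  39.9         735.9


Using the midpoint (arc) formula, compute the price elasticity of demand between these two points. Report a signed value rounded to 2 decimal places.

%ΔQ = (735.9 − 486.2) / [(486.2 + 735.9)/2] = 249.7/611.05 = 0.408640…
%ΔP = (39.9 − 52.3) / [(52.3 + 39.9)/2] = -12.4/46.1 = -0.268980…
Arc Ed = %ΔQ / %ΔP = (249.7/611.05) / (-12.4/46.1) = -1.5192…

-1.52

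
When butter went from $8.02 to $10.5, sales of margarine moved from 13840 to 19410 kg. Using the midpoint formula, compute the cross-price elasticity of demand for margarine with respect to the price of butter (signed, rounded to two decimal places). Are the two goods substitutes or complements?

1.25; substitutes

%ΔQ_{margarine} = (19410 − 13840)/avg = 5570/16625 = 0.335037…
%ΔP_{butter} = (10.5 − 8.02)/avg = 2.48/9.26 = 0.267818…
E_cross = (5570/16625) / (2.48/9.26) = 1.2509…
E_cross > 0 ⇒ the goods are substitutes.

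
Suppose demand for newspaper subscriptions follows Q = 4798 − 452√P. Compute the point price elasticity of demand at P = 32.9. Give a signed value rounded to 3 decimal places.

-0.588

dQ/dP = −452/(2√P) = -39.4013. At P = 32.9, Q = 2205.39.
Ed = (dQ/dP)·(P/Q) = (-39.4013) × (32.9/2205.39) = -0.58778…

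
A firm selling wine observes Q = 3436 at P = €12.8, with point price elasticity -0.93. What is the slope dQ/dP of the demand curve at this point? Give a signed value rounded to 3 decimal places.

Ed = (dQ/dP)·(P/Q) ⇒ dQ/dP = Ed·Q/P = (-0.93)·3436/12.8 = -249.64687…

-249.647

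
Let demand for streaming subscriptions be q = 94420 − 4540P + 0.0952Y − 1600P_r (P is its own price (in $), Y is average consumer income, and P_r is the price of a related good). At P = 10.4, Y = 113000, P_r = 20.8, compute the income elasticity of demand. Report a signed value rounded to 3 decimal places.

At the given values, q = 94420 − 4540(10.4) + 0.0952(113000) − 1600(20.8) = 24681.6.
∂q/∂Y = 0.0952.
E = (0.0952) × (113000/24681.6) = 0.43585…

0.436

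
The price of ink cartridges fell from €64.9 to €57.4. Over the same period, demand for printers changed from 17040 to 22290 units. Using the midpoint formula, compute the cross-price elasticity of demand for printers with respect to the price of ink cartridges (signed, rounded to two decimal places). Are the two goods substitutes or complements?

%ΔQ_{printers} = (22290 − 17040)/avg = 5250/19665 = 0.266971…
%ΔP_{ink cartridges} = (57.4 − 64.9)/avg = -7.5/61.15 = -0.122649…
E_cross = (5250/19665) / (-7.5/61.15) = -2.1767…
E_cross < 0 ⇒ the goods are complements.

-2.18; complements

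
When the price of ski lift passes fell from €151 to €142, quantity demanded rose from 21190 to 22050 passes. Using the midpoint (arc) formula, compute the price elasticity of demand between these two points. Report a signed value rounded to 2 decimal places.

%ΔQ = (22050 − 21190) / [(21190 + 22050)/2] = 860/21620 = 0.039777…
%ΔP = (142 − 151) / [(151 + 142)/2] = -9/146.5 = -0.061433…
Arc Ed = %ΔQ / %ΔP = (860/21620) / (-9/146.5) = -0.6474…

-0.65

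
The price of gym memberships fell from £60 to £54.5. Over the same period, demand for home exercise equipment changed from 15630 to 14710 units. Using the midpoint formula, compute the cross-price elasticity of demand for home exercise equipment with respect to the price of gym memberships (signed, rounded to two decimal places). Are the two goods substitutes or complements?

0.63; substitutes

%ΔQ_{home exercise equipment} = (14710 − 15630)/avg = -920/15170 = -0.060646…
%ΔP_{gym memberships} = (54.5 − 60)/avg = -5.5/57.25 = -0.096069…
E_cross = (-920/15170) / (-5.5/57.25) = 0.6312…
E_cross > 0 ⇒ the goods are substitutes.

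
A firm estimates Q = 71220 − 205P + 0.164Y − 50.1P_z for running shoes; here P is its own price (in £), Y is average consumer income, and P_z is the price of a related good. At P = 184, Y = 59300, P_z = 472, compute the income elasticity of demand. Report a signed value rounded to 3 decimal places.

At the given values, Q = 71220 − 205(184) + 0.164(59300) − 50.1(472) = 19578.
∂Q/∂Y = 0.164.
E = (0.164) × (59300/19578) = 0.49674…

0.497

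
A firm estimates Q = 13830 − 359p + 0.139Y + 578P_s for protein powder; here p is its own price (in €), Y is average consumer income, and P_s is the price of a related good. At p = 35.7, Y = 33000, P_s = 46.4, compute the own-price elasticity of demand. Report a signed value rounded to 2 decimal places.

At the given values, Q = 13830 − 359(35.7) + 0.139(33000) + 578(46.4) = 32419.9.
∂Q/∂p = −359.
E = (-359) × (35.7/32419.9) = -0.3953…

-0.40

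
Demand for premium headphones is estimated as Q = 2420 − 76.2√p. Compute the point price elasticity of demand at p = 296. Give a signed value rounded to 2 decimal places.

-0.59

dQ/dp = −76.2/(2√p) = -2.21452. At p = 296, Q = 1109.01.
Ed = (dQ/dp)·(p/Q) = (-2.21452) × (296/1109.01) = -0.5910…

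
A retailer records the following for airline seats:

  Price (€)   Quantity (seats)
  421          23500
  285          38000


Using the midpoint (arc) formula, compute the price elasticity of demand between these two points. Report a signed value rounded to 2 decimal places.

-1.22

%ΔQ = (38000 − 23500) / [(23500 + 38000)/2] = 14500/30750 = 0.471544…
%ΔP = (285 − 421) / [(421 + 285)/2] = -136/353 = -0.385269…
Arc Ed = %ΔQ / %ΔP = (14500/30750) / (-136/353) = -1.2239…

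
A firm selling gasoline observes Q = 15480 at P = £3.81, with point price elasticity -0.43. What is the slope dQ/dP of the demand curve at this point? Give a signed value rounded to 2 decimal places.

Ed = (dQ/dP)·(P/Q) ⇒ dQ/dP = Ed·Q/P = (-0.43)·15480/3.81 = -1747.0866…

-1747.09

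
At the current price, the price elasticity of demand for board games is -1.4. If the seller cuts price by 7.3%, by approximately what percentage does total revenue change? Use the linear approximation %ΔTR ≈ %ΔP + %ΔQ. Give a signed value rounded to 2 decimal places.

+2.92%

%ΔQ ≈ Ed × %ΔP = (-1.4) × (-7.3%) = +10.2200%
%ΔTR ≈ %ΔP + %ΔQ = (-7.3%) + (+10.2200%) = +2.9200%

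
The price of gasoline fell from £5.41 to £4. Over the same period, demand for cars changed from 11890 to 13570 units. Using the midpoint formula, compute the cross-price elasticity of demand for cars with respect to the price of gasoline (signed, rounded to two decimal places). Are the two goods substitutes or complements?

%ΔQ_{cars} = (13570 − 11890)/avg = 1680/12730 = 0.131971…
%ΔP_{gasoline} = (4 − 5.41)/avg = -1.41/4.705 = -0.299681…
E_cross = (1680/12730) / (-1.41/4.705) = -0.4403…
E_cross < 0 ⇒ the goods are complements.

-0.44; complements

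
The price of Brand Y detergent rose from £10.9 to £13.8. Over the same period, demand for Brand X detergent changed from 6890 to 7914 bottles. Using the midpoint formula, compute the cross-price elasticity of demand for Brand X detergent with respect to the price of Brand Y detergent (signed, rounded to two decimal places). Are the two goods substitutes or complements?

%ΔQ_{Brand X detergent} = (7914 − 6890)/avg = 1024/7402 = 0.138340…
%ΔP_{Brand Y detergent} = (13.8 − 10.9)/avg = 2.9/12.35 = 0.234817…
E_cross = (1024/7402) / (2.9/12.35) = 0.5891…
E_cross > 0 ⇒ the goods are substitutes.

0.59; substitutes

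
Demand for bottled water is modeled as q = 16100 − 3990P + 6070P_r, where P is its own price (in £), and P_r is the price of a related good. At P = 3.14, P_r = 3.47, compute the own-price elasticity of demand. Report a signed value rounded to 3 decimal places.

-0.509

At the given values, q = 16100 − 3990(3.14) + 6070(3.47) = 24634.3.
∂q/∂P = −3990.
E = (-3990) × (3.14/24634.3) = -0.50858…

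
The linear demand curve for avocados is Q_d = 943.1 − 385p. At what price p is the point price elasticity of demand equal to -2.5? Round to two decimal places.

Ed = −385p/(943.1 − 385p). Set this equal to -2.5:
385p = 2.5·(943.1 − 385p) ⇒ 385p(1 + 2.5) = 2.5·943.1
p = 2.5·943.1 / (385·3.5) = 1.7497…

1.75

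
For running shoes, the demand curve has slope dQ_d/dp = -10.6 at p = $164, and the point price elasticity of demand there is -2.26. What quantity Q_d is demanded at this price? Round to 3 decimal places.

769.204

Ed = (dQ_d/dp)·(p/Q_d) ⇒ Q_d = (dQ_d/dp)·p/Ed = (-10.6)·164/(-2.26) = 769.20353…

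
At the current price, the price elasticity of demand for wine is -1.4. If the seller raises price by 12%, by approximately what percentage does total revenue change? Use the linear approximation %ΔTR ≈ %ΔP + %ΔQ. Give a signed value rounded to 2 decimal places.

%ΔQ ≈ Ed × %ΔP = (-1.4) × (+12%) = -16.8000%
%ΔTR ≈ %ΔP + %ΔQ = (+12%) + (-16.8000%) = -4.8000%

-4.80%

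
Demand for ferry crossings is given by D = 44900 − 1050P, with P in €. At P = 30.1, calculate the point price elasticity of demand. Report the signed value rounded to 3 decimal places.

dD/dP = −1050. At P = 30.1, D = 44900 − 1050(30.1) = 13295.
Ed = (dD/dP)·(P/D) = −1050 × (30.1/13295) = -2.37720…

-2.377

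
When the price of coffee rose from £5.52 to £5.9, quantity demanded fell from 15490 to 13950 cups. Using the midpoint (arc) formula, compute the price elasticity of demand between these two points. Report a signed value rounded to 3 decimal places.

%ΔQ = (13950 − 15490) / [(15490 + 13950)/2] = -1540/14720 = -0.104619…
%ΔP = (5.9 − 5.52) / [(5.52 + 5.9)/2] = 0.38/5.71 = 0.066549…
Arc Ed = %ΔQ / %ΔP = (-1540/14720) / (0.38/5.71) = -1.57204…

-1.572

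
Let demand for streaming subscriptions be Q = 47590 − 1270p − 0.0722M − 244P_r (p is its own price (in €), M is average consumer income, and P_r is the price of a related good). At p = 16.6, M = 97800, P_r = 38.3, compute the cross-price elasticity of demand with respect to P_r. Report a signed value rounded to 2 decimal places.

At the given values, Q = 47590 − 1270(16.6) − 0.0722(97800) − 244(38.3) = 10101.64.
∂Q/∂P_r = -244.
E = (-244) × (38.3/10101.64) = -0.9251…

-0.93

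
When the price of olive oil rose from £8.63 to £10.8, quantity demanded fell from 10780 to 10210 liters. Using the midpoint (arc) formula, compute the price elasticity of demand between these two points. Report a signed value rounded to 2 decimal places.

-0.24

%ΔQ = (10210 − 10780) / [(10780 + 10210)/2] = -570/10495 = -0.054311…
%ΔP = (10.8 − 8.63) / [(8.63 + 10.8)/2] = 2.17/9.715 = 0.223365…
Arc Ed = %ΔQ / %ΔP = (-570/10495) / (2.17/9.715) = -0.2431…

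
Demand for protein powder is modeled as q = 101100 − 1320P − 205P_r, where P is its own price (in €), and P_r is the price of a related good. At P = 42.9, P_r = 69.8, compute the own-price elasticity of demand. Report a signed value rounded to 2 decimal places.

-1.88

At the given values, q = 101100 − 1320(42.9) − 205(69.8) = 30163.
∂q/∂P = −1320.
E = (-1320) × (42.9/30163) = -1.8773…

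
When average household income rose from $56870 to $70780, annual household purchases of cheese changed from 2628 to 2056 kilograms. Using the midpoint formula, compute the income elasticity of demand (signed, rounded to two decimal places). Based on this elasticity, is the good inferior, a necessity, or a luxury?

-1.12; inferior

%ΔQ = (2056 − 2628)/[( 2628 + 2056)/2] = -572/2342 = -0.244235…
%ΔIncome = (70780 − 56870)/[( 56870 + 70780)/2] = 13910/63825 = 0.217939…
E_income = (-572/2342) / (13910/63825) = -1.1206…
E_income < 0 ⇒ inferior good.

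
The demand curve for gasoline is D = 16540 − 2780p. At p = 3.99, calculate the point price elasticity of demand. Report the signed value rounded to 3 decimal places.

-2.036

dD/dp = −2780. At p = 3.99, D = 16540 − 2780(3.99) = 5447.8.
Ed = (dD/dp)·(p/D) = −2780 × (3.99/5447.8) = -2.03608…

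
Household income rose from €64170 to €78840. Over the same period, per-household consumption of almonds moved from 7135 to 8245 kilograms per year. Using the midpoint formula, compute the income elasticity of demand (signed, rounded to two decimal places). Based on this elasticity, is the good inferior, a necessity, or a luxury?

%ΔQ = (8245 − 7135)/[( 7135 + 8245)/2] = 1110/7690 = 0.144343…
%ΔIncome = (78840 − 64170)/[( 64170 + 78840)/2] = 14670/71505 = 0.205160…
E_income = (1110/7690) / (14670/71505) = 0.7035…
0 < E_income < 1 ⇒ normal good, necessity.

0.70; necessity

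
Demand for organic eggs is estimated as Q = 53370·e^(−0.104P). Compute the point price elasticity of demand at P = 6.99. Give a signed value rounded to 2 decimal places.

dQ/dP = −0.104·Q = -2682.97. At P = 6.99, Q = 25797.8.
Ed = (dQ/dP)·(P/Q) = (-2682.97) × (6.99/25797.8) = -0.7269…

-0.73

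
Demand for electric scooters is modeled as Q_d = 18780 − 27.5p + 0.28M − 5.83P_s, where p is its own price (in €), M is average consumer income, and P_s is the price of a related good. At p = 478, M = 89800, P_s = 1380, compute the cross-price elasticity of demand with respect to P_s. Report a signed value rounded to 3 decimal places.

At the given values, Q_d = 18780 − 27.5(478) + 0.28(89800) − 5.83(1380) = 22733.6.
∂Q_d/∂P_s = -5.83.
E = (-5.83) × (1380/22733.6) = -0.35389…

-0.354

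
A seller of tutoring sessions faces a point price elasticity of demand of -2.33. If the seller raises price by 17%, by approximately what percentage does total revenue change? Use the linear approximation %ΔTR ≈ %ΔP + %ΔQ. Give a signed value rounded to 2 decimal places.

%ΔQ ≈ Ed × %ΔP = (-2.33) × (+17%) = -39.6100%
%ΔTR ≈ %ΔP + %ΔQ = (+17%) + (-39.6100%) = -22.6100%

-22.61%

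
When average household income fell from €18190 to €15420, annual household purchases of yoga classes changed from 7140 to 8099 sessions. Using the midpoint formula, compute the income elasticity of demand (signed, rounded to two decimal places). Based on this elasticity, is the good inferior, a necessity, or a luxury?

-0.76; inferior

%ΔQ = (8099 − 7140)/[( 7140 + 8099)/2] = 959/7619.5 = 0.125861…
%ΔIncome = (15420 − 18190)/[( 18190 + 15420)/2] = -2770/16805 = -0.164831…
E_income = (959/7619.5) / (-2770/16805) = -0.7635…
E_income < 0 ⇒ inferior good.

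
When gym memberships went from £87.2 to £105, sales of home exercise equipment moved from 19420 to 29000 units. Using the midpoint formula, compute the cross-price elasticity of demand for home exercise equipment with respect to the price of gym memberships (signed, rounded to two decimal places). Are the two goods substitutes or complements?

%ΔQ_{home exercise equipment} = (29000 − 19420)/avg = 9580/24210 = 0.395704…
%ΔP_{gym memberships} = (105 − 87.2)/avg = 17.8/96.1 = 0.185223…
E_cross = (9580/24210) / (17.8/96.1) = 2.1363…
E_cross > 0 ⇒ the goods are substitutes.

2.14; substitutes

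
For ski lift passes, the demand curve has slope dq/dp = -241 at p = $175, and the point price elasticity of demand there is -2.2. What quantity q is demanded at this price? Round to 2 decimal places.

19170.45

Ed = (dq/dp)·(p/q) ⇒ q = (dq/dp)·p/Ed = (-241)·175/(-2.2) = 19170.4545…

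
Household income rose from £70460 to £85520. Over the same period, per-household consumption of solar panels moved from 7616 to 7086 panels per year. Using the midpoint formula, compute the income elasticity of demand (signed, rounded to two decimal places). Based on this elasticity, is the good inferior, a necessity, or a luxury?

%ΔQ = (7086 − 7616)/[( 7616 + 7086)/2] = -530/7351 = -0.072099…
%ΔIncome = (85520 − 70460)/[( 70460 + 85520)/2] = 15060/77990 = 0.193101…
E_income = (-530/7351) / (15060/77990) = -0.3733…
E_income < 0 ⇒ inferior good.

-0.37; inferior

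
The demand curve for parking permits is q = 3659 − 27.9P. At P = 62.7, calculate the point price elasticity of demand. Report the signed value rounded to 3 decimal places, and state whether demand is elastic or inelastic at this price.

dq/dP = −27.9. At P = 62.7, q = 3659 − 27.9(62.7) = 1909.67.
Ed = (dq/dP)·(P/q) = −27.9 × (62.7/1909.67) = -0.91603…
|Ed| = 0.916 < 1, so demand is inelastic.

-0.916; inelastic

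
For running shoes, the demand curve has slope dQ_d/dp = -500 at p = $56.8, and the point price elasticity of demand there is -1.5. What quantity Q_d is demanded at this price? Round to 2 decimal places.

Ed = (dQ_d/dp)·(p/Q_d) ⇒ Q_d = (dQ_d/dp)·p/Ed = (-500)·56.8/(-1.5) = 18933.3333…

18933.33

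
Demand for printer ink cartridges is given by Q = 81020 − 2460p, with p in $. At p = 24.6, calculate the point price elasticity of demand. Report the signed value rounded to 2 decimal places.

-2.95

dQ/dp = −2460. At p = 24.6, Q = 81020 − 2460(24.6) = 20504.
Ed = (dQ/dp)·(p/Q) = −2460 × (24.6/20504) = -2.9514…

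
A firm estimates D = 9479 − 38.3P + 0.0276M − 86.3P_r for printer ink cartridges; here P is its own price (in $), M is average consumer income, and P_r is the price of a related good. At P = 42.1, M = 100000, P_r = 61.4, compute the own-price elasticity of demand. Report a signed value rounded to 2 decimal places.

-0.30

At the given values, D = 9479 − 38.3(42.1) + 0.0276(100000) − 86.3(61.4) = 5327.75.
∂D/∂P = −38.3.
E = (-38.3) × (42.1/5327.75) = -0.3026…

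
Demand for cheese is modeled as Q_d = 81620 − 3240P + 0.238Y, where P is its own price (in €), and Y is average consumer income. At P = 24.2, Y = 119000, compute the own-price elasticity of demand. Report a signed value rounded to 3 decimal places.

-2.486

At the given values, Q_d = 81620 − 3240(24.2) + 0.238(119000) = 31534.
∂Q_d/∂P = −3240.
E = (-3240) × (24.2/31534) = -2.48645…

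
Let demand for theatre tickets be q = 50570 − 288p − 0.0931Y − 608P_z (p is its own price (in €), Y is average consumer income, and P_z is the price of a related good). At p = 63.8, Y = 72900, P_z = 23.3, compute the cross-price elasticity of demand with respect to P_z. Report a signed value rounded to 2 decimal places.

-1.26

At the given values, q = 50570 − 288(63.8) − 0.0931(72900) − 608(23.3) = 11242.21.
∂q/∂P_z = -608.
E = (-608) × (23.3/11242.21) = -1.2601…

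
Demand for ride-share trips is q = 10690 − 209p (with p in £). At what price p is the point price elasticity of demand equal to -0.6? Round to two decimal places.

19.18

Ed = −209p/(10690 − 209p). Set this equal to -0.6:
209p = 0.6·(10690 − 209p) ⇒ 209p(1 + 0.6) = 0.6·10690
p = 0.6·10690 / (209·1.6) = 19.1806…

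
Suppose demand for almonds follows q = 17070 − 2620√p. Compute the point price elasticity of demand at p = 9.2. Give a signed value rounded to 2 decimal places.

-0.44

dq/dp = −2620/(2√p) = -431.894. At p = 9.2, q = 9123.15.
Ed = (dq/dp)·(p/q) = (-431.894) × (9.2/9123.15) = -0.4355…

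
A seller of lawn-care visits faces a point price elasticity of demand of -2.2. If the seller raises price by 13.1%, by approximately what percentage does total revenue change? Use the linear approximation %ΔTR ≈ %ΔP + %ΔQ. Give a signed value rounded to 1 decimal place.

-15.7%

%ΔQ ≈ Ed × %ΔP = (-2.2) × (+13.1%) = -28.8200%
%ΔTR ≈ %ΔP + %ΔQ = (+13.1%) + (-28.8200%) = -15.7200%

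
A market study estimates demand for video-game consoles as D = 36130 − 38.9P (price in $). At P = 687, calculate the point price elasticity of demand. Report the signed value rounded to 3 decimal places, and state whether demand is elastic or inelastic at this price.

dD/dP = −38.9. At P = 687, D = 36130 − 38.9(687) = 9405.7.
Ed = (dD/dP)·(P/D) = −38.9 × (687/9405.7) = -2.84128…
|Ed| = 2.841 > 1, so demand is elastic.

-2.841; elastic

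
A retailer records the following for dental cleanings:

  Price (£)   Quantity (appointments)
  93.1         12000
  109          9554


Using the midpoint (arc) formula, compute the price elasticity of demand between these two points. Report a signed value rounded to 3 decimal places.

%ΔQ = (9554 − 12000) / [(12000 + 9554)/2] = -2446/10777 = -0.226964…
%ΔP = (109 − 93.1) / [(93.1 + 109)/2] = 15.9/101.05 = 0.157347…
Arc Ed = %ΔQ / %ΔP = (-2446/10777) / (15.9/101.05) = -1.44244…

-1.442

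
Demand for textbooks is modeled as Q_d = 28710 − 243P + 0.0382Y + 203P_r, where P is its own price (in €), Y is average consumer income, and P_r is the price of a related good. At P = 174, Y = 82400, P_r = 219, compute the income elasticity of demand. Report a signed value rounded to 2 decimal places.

0.09

At the given values, Q_d = 28710 − 243(174) + 0.0382(82400) + 203(219) = 34032.68.
∂Q_d/∂Y = 0.0382.
E = (0.0382) × (82400/34032.68) = 0.0924…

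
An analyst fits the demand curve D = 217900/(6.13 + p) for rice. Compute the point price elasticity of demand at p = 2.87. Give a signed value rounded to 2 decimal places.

dD/dp = −217900/(6.13 + p)² = -2690.12. At p = 2.87, D = 24211.1.
Ed = (dD/dp)·(p/D) = (-2690.12) × (2.87/24211.1) = -0.3188…

-0.32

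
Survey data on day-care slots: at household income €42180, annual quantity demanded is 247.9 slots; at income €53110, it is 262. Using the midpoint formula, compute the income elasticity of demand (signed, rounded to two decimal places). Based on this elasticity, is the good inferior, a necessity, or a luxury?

%ΔQ = (262 − 247.9)/[( 247.9 + 262)/2] = 14.1/254.95 = 0.055304…
%ΔIncome = (53110 − 42180)/[( 42180 + 53110)/2] = 10930/47645 = 0.229404…
E_income = (14.1/254.95) / (10930/47645) = 0.2410…
0 < E_income < 1 ⇒ normal good, necessity.

0.24; necessity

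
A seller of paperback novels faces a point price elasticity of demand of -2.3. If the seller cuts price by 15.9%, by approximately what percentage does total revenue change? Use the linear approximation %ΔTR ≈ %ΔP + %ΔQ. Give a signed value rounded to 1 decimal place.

%ΔQ ≈ Ed × %ΔP = (-2.3) × (-15.9%) = +36.5700%
%ΔTR ≈ %ΔP + %ΔQ = (-15.9%) + (+36.5700%) = +20.6700%

+20.7%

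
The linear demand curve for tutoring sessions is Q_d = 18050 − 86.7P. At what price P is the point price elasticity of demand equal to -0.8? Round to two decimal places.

92.53

Ed = −86.7P/(18050 − 86.7P). Set this equal to -0.8:
86.7P = 0.8·(18050 − 86.7P) ⇒ 86.7P(1 + 0.8) = 0.8·18050
P = 0.8·18050 / (86.7·1.8) = 92.5285…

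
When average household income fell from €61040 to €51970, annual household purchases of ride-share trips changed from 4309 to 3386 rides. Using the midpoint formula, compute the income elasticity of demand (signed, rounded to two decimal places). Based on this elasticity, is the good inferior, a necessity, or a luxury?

%ΔQ = (3386 − 4309)/[( 4309 + 3386)/2] = -923/3847.5 = -0.239896…
%ΔIncome = (51970 − 61040)/[( 61040 + 51970)/2] = -9070/56505 = -0.160516…
E_income = (-923/3847.5) / (-9070/56505) = 1.4945…
E_income > 1 ⇒ normal good, luxury.

1.49; luxury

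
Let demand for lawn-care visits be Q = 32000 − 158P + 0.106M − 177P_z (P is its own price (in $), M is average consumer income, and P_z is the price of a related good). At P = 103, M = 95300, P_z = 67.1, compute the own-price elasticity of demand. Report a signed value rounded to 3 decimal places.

-1.167

At the given values, Q = 32000 − 158(103) + 0.106(95300) − 177(67.1) = 13951.1.
∂Q/∂P = −158.
E = (-158) × (103/13951.1) = -1.16650…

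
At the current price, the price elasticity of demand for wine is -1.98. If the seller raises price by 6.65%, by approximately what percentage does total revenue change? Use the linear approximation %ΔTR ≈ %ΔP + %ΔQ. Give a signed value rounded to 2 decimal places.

-6.52%

%ΔQ ≈ Ed × %ΔP = (-1.98) × (+6.65%) = -13.1670%
%ΔTR ≈ %ΔP + %ΔQ = (+6.65%) + (-13.1670%) = -6.5170%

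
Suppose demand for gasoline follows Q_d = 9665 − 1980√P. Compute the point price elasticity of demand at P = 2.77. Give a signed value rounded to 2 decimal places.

dQ_d/dP = −1980/(2√P) = -594.833. At P = 2.77, Q_d = 6369.62.
Ed = (dQ_d/dP)·(P/Q_d) = (-594.833) × (2.77/6369.62) = -0.2586…

-0.26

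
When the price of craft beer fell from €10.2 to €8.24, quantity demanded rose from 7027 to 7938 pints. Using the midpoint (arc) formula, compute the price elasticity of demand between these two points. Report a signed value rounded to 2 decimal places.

%ΔQ = (7938 − 7027) / [(7027 + 7938)/2] = 911/7482.5 = 0.121750…
%ΔP = (8.24 − 10.2) / [(10.2 + 8.24)/2] = -1.96/9.22 = -0.212581…
Arc Ed = %ΔQ / %ΔP = (911/7482.5) / (-1.96/9.22) = -0.5727…

-0.57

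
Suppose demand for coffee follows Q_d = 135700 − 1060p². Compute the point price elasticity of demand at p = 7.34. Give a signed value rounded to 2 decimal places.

dQ_d/dp = −2·1060·p = -15560.8. At p = 7.34, Q_d = 78591.864.
Ed = (dQ_d/dp)·(p/Q_d) = (-15560.8) × (7.34/78591.864) = -1.4532…

-1.45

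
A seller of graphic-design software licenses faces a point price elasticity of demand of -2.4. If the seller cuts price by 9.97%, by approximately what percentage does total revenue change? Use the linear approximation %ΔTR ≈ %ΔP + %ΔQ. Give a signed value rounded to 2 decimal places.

+13.96%

%ΔQ ≈ Ed × %ΔP = (-2.4) × (-9.97%) = +23.9280%
%ΔTR ≈ %ΔP + %ΔQ = (-9.97%) + (+23.9280%) = +13.9580%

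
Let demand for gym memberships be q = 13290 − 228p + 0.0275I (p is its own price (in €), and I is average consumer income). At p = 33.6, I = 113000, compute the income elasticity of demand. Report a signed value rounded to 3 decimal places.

0.356

At the given values, q = 13290 − 228(33.6) + 0.0275(113000) = 8736.7.
∂q/∂I = 0.0275.
E = (0.0275) × (113000/8736.7) = 0.35568…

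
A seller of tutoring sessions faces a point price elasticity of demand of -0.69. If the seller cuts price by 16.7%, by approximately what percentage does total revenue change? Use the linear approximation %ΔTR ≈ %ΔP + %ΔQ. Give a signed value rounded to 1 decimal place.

%ΔQ ≈ Ed × %ΔP = (-0.69) × (-16.7%) = +11.5230%
%ΔTR ≈ %ΔP + %ΔQ = (-16.7%) + (+11.5230%) = -5.1770%

-5.2%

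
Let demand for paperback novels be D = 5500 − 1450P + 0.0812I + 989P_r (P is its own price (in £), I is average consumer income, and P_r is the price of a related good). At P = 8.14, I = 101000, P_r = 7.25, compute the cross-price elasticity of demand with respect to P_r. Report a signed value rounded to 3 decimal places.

At the given values, D = 5500 − 1450(8.14) + 0.0812(101000) + 989(7.25) = 9068.45.
∂D/∂P_r = 989.
E = (989) × (7.25/9068.45) = 0.79068…

0.791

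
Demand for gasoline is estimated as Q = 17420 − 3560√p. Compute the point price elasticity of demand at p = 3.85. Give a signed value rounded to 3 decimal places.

-0.335

dQ/dp = −3560/(2√p) = -907.172. At p = 3.85, Q = 10434.8.
Ed = (dQ/dp)·(p/Q) = (-907.172) × (3.85/10434.8) = -0.33470…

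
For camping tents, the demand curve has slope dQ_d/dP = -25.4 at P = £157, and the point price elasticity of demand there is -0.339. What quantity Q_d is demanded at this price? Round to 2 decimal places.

11763.42

Ed = (dQ_d/dP)·(P/Q_d) ⇒ Q_d = (dQ_d/dP)·P/Ed = (-25.4)·157/(-0.339) = 11763.4218…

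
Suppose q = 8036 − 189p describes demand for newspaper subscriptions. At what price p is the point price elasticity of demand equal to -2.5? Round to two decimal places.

30.37

Ed = −189p/(8036 − 189p). Set this equal to -2.5:
189p = 2.5·(8036 − 189p) ⇒ 189p(1 + 2.5) = 2.5·8036
p = 2.5·8036 / (189·3.5) = 30.3703…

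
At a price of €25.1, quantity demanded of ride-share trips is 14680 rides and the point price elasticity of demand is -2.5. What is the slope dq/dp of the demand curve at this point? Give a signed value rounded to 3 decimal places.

Ed = (dq/dp)·(p/q) ⇒ dq/dp = Ed·q/p = (-2.5)·14680/25.1 = -1462.15139…

-1462.151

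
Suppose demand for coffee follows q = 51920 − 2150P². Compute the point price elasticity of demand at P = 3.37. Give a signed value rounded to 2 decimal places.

dq/dP = −2·2150·P = -14491. At P = 3.37, q = 27502.665.
Ed = (dq/dP)·(P/q) = (-14491) × (3.37/27502.665) = -1.7756…

-1.78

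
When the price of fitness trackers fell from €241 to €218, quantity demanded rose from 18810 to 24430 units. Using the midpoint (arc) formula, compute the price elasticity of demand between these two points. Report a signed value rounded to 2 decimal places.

-2.59

%ΔQ = (24430 − 18810) / [(18810 + 24430)/2] = 5620/21620 = 0.259944…
%ΔP = (218 − 241) / [(241 + 218)/2] = -23/229.5 = -0.100217…
Arc Ed = %ΔQ / %ΔP = (5620/21620) / (-23/229.5) = -2.5937…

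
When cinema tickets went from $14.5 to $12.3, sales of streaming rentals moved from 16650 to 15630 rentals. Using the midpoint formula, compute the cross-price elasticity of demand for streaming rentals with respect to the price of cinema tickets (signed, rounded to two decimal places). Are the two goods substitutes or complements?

0.38; substitutes

%ΔQ_{streaming rentals} = (15630 − 16650)/avg = -1020/16140 = -0.063197…
%ΔP_{cinema tickets} = (12.3 − 14.5)/avg = -2.2/13.4 = -0.164179…
E_cross = (-1020/16140) / (-2.2/13.4) = 0.3849…
E_cross > 0 ⇒ the goods are substitutes.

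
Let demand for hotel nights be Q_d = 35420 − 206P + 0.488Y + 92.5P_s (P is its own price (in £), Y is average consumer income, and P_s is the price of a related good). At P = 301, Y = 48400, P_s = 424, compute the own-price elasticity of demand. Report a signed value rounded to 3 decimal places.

At the given values, Q_d = 35420 − 206(301) + 0.488(48400) + 92.5(424) = 36253.2.
∂Q_d/∂P = −206.
E = (-206) × (301/36253.2) = -1.71035…

-1.710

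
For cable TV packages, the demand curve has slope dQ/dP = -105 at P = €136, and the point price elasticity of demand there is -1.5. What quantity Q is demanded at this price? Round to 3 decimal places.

9520.000

Ed = (dQ/dP)·(P/Q) ⇒ Q = (dQ/dP)·P/Ed = (-105)·136/(-1.5) = 9520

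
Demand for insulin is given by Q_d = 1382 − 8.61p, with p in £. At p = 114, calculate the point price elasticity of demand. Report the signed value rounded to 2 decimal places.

dQ_d/dp = −8.61. At p = 114, Q_d = 1382 − 8.61(114) = 400.46.
Ed = (dQ_d/dp)·(p/Q_d) = −8.61 × (114/400.46) = -2.4510…

-2.45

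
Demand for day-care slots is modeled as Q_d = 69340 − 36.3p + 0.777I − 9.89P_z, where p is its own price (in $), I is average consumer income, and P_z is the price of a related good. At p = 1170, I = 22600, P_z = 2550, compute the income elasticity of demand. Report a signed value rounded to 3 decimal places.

At the given values, Q_d = 69340 − 36.3(1170) + 0.777(22600) − 9.89(2550) = 19209.7.
∂Q_d/∂I = 0.777.
E = (0.777) × (22600/19209.7) = 0.91413…

0.914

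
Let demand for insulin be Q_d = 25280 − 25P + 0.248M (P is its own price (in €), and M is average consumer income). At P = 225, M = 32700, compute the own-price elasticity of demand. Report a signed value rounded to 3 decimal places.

-0.203

At the given values, Q_d = 25280 − 25(225) + 0.248(32700) = 27764.6.
∂Q_d/∂P = −25.
E = (-25) × (225/27764.6) = -0.20259…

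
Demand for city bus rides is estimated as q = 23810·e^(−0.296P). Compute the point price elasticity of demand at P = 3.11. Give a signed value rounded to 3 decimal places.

dq/dP = −0.296·q = -2807.09. At P = 3.11, q = 9483.43.
Ed = (dq/dP)·(P/q) = (-2807.09) × (3.11/9483.43) = -0.92056

-0.921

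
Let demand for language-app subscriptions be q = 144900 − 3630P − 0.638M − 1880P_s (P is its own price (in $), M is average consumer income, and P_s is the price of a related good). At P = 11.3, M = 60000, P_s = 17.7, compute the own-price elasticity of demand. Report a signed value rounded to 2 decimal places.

At the given values, q = 144900 − 3630(11.3) − 0.638(60000) − 1880(17.7) = 32325.
∂q/∂P = −3630.
E = (-3630) × (11.3/32325) = -1.2689…

-1.27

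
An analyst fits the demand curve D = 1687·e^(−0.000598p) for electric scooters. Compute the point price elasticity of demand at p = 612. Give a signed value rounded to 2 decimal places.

-0.37

dD/dp = −0.000598·D = -0.69964. At p = 612, D = 1169.97.
Ed = (dD/dp)·(p/D) = (-0.69964) × (612/1169.97) = -0.3659…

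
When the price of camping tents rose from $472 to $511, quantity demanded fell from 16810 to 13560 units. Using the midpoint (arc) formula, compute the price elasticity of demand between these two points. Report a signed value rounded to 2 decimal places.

-2.70

%ΔQ = (13560 − 16810) / [(16810 + 13560)/2] = -3250/15185 = -0.214027…
%ΔP = (511 − 472) / [(472 + 511)/2] = 39/491.5 = 0.079348…
Arc Ed = %ΔQ / %ΔP = (-3250/15185) / (39/491.5) = -2.6972…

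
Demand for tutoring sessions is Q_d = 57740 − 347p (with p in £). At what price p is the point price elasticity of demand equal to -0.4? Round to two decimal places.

Ed = −347p/(57740 − 347p). Set this equal to -0.4:
347p = 0.4·(57740 − 347p) ⇒ 347p(1 + 0.4) = 0.4·57740
p = 0.4·57740 / (347·1.4) = 47.5421…

47.54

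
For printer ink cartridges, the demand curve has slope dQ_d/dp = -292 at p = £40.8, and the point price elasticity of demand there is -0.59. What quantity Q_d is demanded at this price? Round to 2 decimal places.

Ed = (dQ_d/dp)·(p/Q_d) ⇒ Q_d = (dQ_d/dp)·p/Ed = (-292)·40.8/(-0.59) = 20192.5423…

20192.54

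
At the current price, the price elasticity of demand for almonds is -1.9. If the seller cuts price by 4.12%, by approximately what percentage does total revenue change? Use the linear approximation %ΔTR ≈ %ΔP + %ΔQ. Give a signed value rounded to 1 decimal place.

%ΔQ ≈ Ed × %ΔP = (-1.9) × (-4.12%) = +7.8280%
%ΔTR ≈ %ΔP + %ΔQ = (-4.12%) + (+7.8280%) = +3.7080%

+3.7%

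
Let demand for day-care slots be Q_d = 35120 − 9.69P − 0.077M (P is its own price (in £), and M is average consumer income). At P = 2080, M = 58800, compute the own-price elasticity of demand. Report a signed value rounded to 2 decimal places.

-1.93

At the given values, Q_d = 35120 − 9.69(2080) − 0.077(58800) = 10437.2.
∂Q_d/∂P = −9.69.
E = (-9.69) × (2080/10437.2) = -1.9310…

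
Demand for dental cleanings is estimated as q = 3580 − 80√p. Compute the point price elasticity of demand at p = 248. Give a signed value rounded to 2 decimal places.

-0.27

dq/dp = −80/(2√p) = -2.54. At p = 248, q = 2320.16.
Ed = (dq/dp)·(p/q) = (-2.54) × (248/2320.16) = -0.2714…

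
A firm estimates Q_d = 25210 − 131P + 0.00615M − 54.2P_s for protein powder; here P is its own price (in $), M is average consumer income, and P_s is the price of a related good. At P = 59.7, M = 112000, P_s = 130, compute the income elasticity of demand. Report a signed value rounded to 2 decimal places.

At the given values, Q_d = 25210 − 131(59.7) + 0.00615(112000) − 54.2(130) = 11032.1.
∂Q_d/∂M = 0.00615.
E = (0.00615) × (112000/11032.1) = 0.0624…

0.06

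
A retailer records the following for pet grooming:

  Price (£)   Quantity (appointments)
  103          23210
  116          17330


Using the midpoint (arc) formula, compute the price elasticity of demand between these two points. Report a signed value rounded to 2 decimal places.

%ΔQ = (17330 − 23210) / [(23210 + 17330)/2] = -5880/20270 = -0.290083…
%ΔP = (116 − 103) / [(103 + 116)/2] = 13/109.5 = 0.118721…
Arc Ed = %ΔQ / %ΔP = (-5880/20270) / (13/109.5) = -2.4433…

-2.44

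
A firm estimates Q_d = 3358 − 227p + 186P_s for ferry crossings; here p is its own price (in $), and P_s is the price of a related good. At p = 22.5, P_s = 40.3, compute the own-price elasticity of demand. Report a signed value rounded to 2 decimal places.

At the given values, Q_d = 3358 − 227(22.5) + 186(40.3) = 5746.3.
∂Q_d/∂p = −227.
E = (-227) × (22.5/5746.3) = -0.8888…

-0.89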